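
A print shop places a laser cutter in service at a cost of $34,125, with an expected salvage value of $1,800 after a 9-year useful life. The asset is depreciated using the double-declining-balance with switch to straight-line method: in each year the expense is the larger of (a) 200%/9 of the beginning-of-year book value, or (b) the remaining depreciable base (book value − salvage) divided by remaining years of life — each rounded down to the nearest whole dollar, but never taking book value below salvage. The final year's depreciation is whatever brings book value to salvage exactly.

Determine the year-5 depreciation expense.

Depreciable base = $34,125 − $1,800 = $32,325.
Year 1: DB = ⌊$34,125 × 200%/9⌋ = $7,583; SL = ⌊$32,325/9⌋ = $3,591 → take DB $7,583. Book value $26,542.
Year 2: DB = ⌊$26,542 × 200%/9⌋ = $5,898; SL = ⌊$24,742/8⌋ = $3,092 → take DB $5,898. Book value $20,644.
Year 3: DB = ⌊$20,644 × 200%/9⌋ = $4,587; SL = ⌊$18,844/7⌋ = $2,692 → take DB $4,587. Book value $16,057.
Year 4: DB = ⌊$16,057 × 200%/9⌋ = $3,568; SL = ⌊$14,257/6⌋ = $2,376 → take DB $3,568. Book value $12,489.
Year 5: DB = ⌊$12,489 × 200%/9⌋ = $2,775; SL = ⌊$10,689/5⌋ = $2,137 → take DB $2,775. Book value $9,714.

$2,775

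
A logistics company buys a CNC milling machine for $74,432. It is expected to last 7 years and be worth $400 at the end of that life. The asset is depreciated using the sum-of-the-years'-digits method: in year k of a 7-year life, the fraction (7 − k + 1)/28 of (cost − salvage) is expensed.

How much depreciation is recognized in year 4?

$10,576

Depreciable base = $74,432 − $400 = $74,032.
Sum of the years' digits = 7+6+5+4+3+2+1 = 28.
Year 1: $74,032 × 7/28 = $18,508. Book value $55,924.
Year 2: $74,032 × 6/28 = $15,864. Book value $40,060.
Year 3: $74,032 × 5/28 = $13,220. Book value $26,840.
Year 4: $74,032 × 4/28 = $10,576. Book value $16,264.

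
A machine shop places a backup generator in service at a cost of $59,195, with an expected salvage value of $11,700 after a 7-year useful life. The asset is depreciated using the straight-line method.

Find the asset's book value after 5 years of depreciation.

$25,270

Depreciable base = $59,195 − $11,700 = $47,495.
Annual expense = $47,495 / 7 = $6,785.
End of year 1: book value $52,410.
End of year 2: book value $45,625.
End of year 3: book value $38,840.
End of year 4: book value $32,055.
End of year 5: book value $25,270.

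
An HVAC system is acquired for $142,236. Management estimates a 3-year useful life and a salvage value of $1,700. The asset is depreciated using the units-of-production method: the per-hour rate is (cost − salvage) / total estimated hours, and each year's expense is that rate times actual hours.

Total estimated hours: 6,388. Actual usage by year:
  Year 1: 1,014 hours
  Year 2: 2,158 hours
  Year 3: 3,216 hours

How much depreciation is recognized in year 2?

$47,476

Depreciable base = $142,236 − $1,700 = $140,536.
Rate = $140,536 / 6,388 hours = $22 per hour.
Year 1: 1,014 × $22 = $22,308. Book value $119,928.
Year 2: 2,158 × $22 = $47,476. Book value $72,452.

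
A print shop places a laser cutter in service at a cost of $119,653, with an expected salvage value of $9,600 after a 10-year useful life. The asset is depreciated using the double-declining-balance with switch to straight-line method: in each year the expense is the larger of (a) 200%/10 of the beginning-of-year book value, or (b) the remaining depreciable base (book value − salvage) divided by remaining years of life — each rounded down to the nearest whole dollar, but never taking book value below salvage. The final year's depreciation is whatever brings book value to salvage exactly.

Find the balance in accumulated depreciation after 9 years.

Depreciable base = $119,653 − $9,600 = $110,053.
Year 1: DB = ⌊$119,653 × 200%/10⌋ = $23,930; SL = ⌊$110,053/10⌋ = $11,005 → take DB $23,930. Book value $95,723.
Year 2: DB = ⌊$95,723 × 200%/10⌋ = $19,144; SL = ⌊$86,123/9⌋ = $9,569 → take DB $19,144. Book value $76,579.
Year 3: DB = ⌊$76,579 × 200%/10⌋ = $15,315; SL = ⌊$66,979/8⌋ = $8,372 → take DB $15,315. Book value $61,264.
Year 4: DB = ⌊$61,264 × 200%/10⌋ = $12,252; SL = ⌊$51,664/7⌋ = $7,380 → take DB $12,252. Book value $49,012.
Year 5: DB = ⌊$49,012 × 200%/10⌋ = $9,802; SL = ⌊$39,412/6⌋ = $6,568 → take DB $9,802. Book value $39,210.
Year 6: DB = ⌊$39,210 × 200%/10⌋ = $7,842; SL = ⌊$29,610/5⌋ = $5,922 → take DB $7,842. Book value $31,368.
Year 7: DB = ⌊$31,368 × 200%/10⌋ = $6,273; SL = ⌊$21,768/4⌋ = $5,442 → take DB $6,273. Book value $25,095.
Year 8: DB = ⌊$25,095 × 200%/10⌋ = $5,019; SL = ⌊$15,495/3⌋ = $5,165 → take SL $5,165. Book value $19,930.
Year 9: DB = ⌊$19,930 × 200%/10⌋ = $3,986; SL = ⌊$10,330/2⌋ = $5,165 → take SL $5,165. Book value $14,765.
Accumulated through year 9 = $119,653 − $14,765 = $104,888.

$104,888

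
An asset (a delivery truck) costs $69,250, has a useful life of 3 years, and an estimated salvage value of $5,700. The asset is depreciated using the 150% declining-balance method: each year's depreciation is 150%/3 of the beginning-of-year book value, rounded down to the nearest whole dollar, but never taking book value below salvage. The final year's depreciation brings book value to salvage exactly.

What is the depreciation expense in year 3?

$11,613

Depreciable base = $69,250 − $5,700 = $63,550.
Year 1: ⌊$69,250 × 150%/3⌋ = $34,625. Book value $34,625.
Year 2: ⌊$34,625 × 150%/3⌋ = $17,312. Book value $17,313.
Year 3 (final): $17,313 − $5,700 = $11,613. Book value $5,700.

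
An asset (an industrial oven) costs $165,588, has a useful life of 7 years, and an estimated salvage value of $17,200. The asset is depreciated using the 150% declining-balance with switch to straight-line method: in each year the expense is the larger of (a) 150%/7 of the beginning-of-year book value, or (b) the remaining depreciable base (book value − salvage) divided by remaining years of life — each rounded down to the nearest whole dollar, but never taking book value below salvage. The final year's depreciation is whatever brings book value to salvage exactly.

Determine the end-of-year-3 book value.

$80,321

Depreciable base = $165,588 − $17,200 = $148,388.
Year 1: DB = ⌊$165,588 × 150%/7⌋ = $35,483; SL = ⌊$148,388/7⌋ = $21,198 → take DB $35,483. Book value $130,105.
Year 2: DB = ⌊$130,105 × 150%/7⌋ = $27,879; SL = ⌊$112,905/6⌋ = $18,817 → take DB $27,879. Book value $102,226.
Year 3: DB = ⌊$102,226 × 150%/7⌋ = $21,905; SL = ⌊$85,026/5⌋ = $17,005 → take DB $21,905. Book value $80,321.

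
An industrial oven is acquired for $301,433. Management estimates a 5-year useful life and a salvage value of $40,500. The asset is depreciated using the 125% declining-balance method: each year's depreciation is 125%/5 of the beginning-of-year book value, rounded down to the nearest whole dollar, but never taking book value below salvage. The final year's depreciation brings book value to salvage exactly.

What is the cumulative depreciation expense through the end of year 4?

$206,057

Depreciable base = $301,433 − $40,500 = $260,933.
Year 1: ⌊$301,433 × 125%/5⌋ = $75,358. Book value $226,075.
Year 2: ⌊$226,075 × 125%/5⌋ = $56,518. Book value $169,557.
Year 3: ⌊$169,557 × 125%/5⌋ = $42,389. Book value $127,168.
Year 4: ⌊$127,168 × 125%/5⌋ = $31,792. Book value $95,376.
Accumulated through year 4 = $301,433 − $95,376 = $206,057.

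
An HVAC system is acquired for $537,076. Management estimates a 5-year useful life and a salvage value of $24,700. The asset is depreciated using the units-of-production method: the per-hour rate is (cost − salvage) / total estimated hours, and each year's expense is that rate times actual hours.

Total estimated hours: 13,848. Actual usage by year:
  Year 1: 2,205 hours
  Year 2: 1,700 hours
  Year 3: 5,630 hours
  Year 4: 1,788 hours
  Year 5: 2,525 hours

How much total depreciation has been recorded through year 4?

$418,951

Depreciable base = $537,076 − $24,700 = $512,376.
Rate = $512,376 / 13,848 hours = $37 per hour.
Year 1: 2,205 × $37 = $81,585. Book value $455,491.
Year 2: 1,700 × $37 = $62,900. Book value $392,591.
Year 3: 5,630 × $37 = $208,310. Book value $184,281.
Year 4: 1,788 × $37 = $66,156. Book value $118,125.
Accumulated through year 4 = $537,076 − $118,125 = $418,951.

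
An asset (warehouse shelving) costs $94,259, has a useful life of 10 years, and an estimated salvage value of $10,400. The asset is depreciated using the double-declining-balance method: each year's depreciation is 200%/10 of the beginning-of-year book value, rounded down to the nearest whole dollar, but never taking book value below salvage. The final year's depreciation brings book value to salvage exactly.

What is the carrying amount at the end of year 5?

Depreciable base = $94,259 − $10,400 = $83,859.
Year 1: ⌊$94,259 × 200%/10⌋ = $18,851. Book value $75,408.
Year 2: ⌊$75,408 × 200%/10⌋ = $15,081. Book value $60,327.
Year 3: ⌊$60,327 × 200%/10⌋ = $12,065. Book value $48,262.
Year 4: ⌊$48,262 × 200%/10⌋ = $9,652. Book value $38,610.
Year 5: ⌊$38,610 × 200%/10⌋ = $7,722. Book value $30,888.

$30,888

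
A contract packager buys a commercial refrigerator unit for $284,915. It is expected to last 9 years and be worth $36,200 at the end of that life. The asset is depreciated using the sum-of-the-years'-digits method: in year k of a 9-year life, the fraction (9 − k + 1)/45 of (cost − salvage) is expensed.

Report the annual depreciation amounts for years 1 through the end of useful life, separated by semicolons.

$49,743; $44,216; $38,689; $33,162; $27,635; $22,108; $16,581; $11,054; $5,527

Depreciable base = $284,915 − $36,200 = $248,715.
Sum of the years' digits = 9+8+7+6+5+4+3+2+1 = 45.
Year 1: $248,715 × 9/45 = $49,743. Book value $235,172.
Year 2: $248,715 × 8/45 = $44,216. Book value $190,956.
Year 3: $248,715 × 7/45 = $38,689. Book value $152,267.
Year 4: $248,715 × 6/45 = $33,162. Book value $119,105.
Year 5: $248,715 × 5/45 = $27,635. Book value $91,470.
Year 6: $248,715 × 4/45 = $22,108. Book value $69,362.
Year 7: $248,715 × 3/45 = $16,581. Book value $52,781.
Year 8: $248,715 × 2/45 = $11,054. Book value $41,727.
Year 9: $248,715 × 1/45 = $5,527. Book value $36,200.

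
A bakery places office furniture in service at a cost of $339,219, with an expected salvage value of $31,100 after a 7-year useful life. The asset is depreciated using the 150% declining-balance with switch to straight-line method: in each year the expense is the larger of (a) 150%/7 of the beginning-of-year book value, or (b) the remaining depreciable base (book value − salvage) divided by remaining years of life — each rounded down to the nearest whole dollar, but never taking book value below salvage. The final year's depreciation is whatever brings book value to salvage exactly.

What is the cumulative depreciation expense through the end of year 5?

$242,663

Depreciable base = $339,219 − $31,100 = $308,119.
Year 1: DB = ⌊$339,219 × 150%/7⌋ = $72,689; SL = ⌊$308,119/7⌋ = $44,017 → take DB $72,689. Book value $266,530.
Year 2: DB = ⌊$266,530 × 150%/7⌋ = $57,113; SL = ⌊$235,430/6⌋ = $39,238 → take DB $57,113. Book value $209,417.
Year 3: DB = ⌊$209,417 × 150%/7⌋ = $44,875; SL = ⌊$178,317/5⌋ = $35,663 → take DB $44,875. Book value $164,542.
Year 4: DB = ⌊$164,542 × 150%/7⌋ = $35,259; SL = ⌊$133,442/4⌋ = $33,360 → take DB $35,259. Book value $129,283.
Year 5: DB = ⌊$129,283 × 150%/7⌋ = $27,703; SL = ⌊$98,183/3⌋ = $32,727 → take SL $32,727. Book value $96,556.
Accumulated through year 5 = $339,219 − $96,556 = $242,663.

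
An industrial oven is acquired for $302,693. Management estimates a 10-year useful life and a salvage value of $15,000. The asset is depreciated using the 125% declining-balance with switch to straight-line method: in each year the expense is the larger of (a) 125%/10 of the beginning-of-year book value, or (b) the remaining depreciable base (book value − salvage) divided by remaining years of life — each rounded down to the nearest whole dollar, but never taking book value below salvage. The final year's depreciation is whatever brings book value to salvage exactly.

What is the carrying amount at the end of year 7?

$95,478

Depreciable base = $302,693 − $15,000 = $287,693.
Year 1: DB = ⌊$302,693 × 125%/10⌋ = $37,836; SL = ⌊$287,693/10⌋ = $28,769 → take DB $37,836. Book value $264,857.
Year 2: DB = ⌊$264,857 × 125%/10⌋ = $33,107; SL = ⌊$249,857/9⌋ = $27,761 → take DB $33,107. Book value $231,750.
Year 3: DB = ⌊$231,750 × 125%/10⌋ = $28,968; SL = ⌊$216,750/8⌋ = $27,093 → take DB $28,968. Book value $202,782.
Year 4: DB = ⌊$202,782 × 125%/10⌋ = $25,347; SL = ⌊$187,782/7⌋ = $26,826 → take SL $26,826. Book value $175,956.
Year 5: DB = ⌊$175,956 × 125%/10⌋ = $21,994; SL = ⌊$160,956/6⌋ = $26,826 → take SL $26,826. Book value $149,130.
Year 6: DB = ⌊$149,130 × 125%/10⌋ = $18,641; SL = ⌊$134,130/5⌋ = $26,826 → take SL $26,826. Book value $122,304.
Year 7: DB = ⌊$122,304 × 125%/10⌋ = $15,288; SL = ⌊$107,304/4⌋ = $26,826 → take SL $26,826. Book value $95,478.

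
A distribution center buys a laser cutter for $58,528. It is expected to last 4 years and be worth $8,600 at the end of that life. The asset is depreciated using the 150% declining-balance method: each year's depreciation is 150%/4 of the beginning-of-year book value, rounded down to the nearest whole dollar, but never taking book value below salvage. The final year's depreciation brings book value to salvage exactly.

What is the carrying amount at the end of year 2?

$22,863

Depreciable base = $58,528 − $8,600 = $49,928.
Year 1: ⌊$58,528 × 150%/4⌋ = $21,948. Book value $36,580.
Year 2: ⌊$36,580 × 150%/4⌋ = $13,717. Book value $22,863.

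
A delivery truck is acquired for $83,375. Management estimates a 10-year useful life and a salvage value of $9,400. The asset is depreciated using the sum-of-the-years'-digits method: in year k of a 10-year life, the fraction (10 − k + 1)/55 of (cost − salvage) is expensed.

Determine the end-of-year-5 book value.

Depreciable base = $83,375 − $9,400 = $73,975.
Sum of the years' digits = 10+9+8+7+6+5+4+3+2+1 = 55.
Year 1: $73,975 × 10/55 = $13,450. Book value $69,925.
Year 2: $73,975 × 9/55 = $12,105. Book value $57,820.
Year 3: $73,975 × 8/55 = $10,760. Book value $47,060.
Year 4: $73,975 × 7/55 = $9,415. Book value $37,645.
Year 5: $73,975 × 6/55 = $8,070. Book value $29,575.

$29,575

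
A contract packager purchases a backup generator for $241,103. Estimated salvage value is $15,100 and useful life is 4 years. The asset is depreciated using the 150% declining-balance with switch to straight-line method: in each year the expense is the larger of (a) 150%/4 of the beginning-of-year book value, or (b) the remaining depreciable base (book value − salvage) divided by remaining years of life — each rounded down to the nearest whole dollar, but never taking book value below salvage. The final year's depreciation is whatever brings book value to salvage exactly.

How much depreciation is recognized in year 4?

Depreciable base = $241,103 − $15,100 = $226,003.
Year 1: DB = ⌊$241,103 × 150%/4⌋ = $90,413; SL = ⌊$226,003/4⌋ = $56,500 → take DB $90,413. Book value $150,690.
Year 2: DB = ⌊$150,690 × 150%/4⌋ = $56,508; SL = ⌊$135,590/3⌋ = $45,196 → take DB $56,508. Book value $94,182.
Year 3: DB = ⌊$94,182 × 150%/4⌋ = $35,318; SL = ⌊$79,082/2⌋ = $39,541 → take SL $39,541. Book value $54,641.
Year 4 (final): $54,641 − $15,100 = $39,541. Book value $15,100.

$39,541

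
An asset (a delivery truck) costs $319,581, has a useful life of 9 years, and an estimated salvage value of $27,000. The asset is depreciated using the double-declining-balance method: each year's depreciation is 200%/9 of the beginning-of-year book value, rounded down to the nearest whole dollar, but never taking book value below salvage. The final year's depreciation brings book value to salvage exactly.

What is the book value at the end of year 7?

Depreciable base = $319,581 − $27,000 = $292,581.
Year 1: ⌊$319,581 × 200%/9⌋ = $71,018. Book value $248,563.
Year 2: ⌊$248,563 × 200%/9⌋ = $55,236. Book value $193,327.
Year 3: ⌊$193,327 × 200%/9⌋ = $42,961. Book value $150,366.
Year 4: ⌊$150,366 × 200%/9⌋ = $33,414. Book value $116,952.
Year 5: ⌊$116,952 × 200%/9⌋ = $25,989. Book value $90,963.
Year 6: ⌊$90,963 × 200%/9⌋ = $20,214. Book value $70,749.
Year 7: ⌊$70,749 × 200%/9⌋ = $15,722. Book value $55,027.

$55,027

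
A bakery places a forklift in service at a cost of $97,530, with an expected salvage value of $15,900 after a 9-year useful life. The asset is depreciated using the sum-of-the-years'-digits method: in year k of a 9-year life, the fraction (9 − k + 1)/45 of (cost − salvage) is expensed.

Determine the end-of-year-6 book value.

$26,784

Depreciable base = $97,530 − $15,900 = $81,630.
Sum of the years' digits = 9+8+7+6+5+4+3+2+1 = 45.
Year 1: $81,630 × 9/45 = $16,326. Book value $81,204.
Year 2: $81,630 × 8/45 = $14,512. Book value $66,692.
Year 3: $81,630 × 7/45 = $12,698. Book value $53,994.
Year 4: $81,630 × 6/45 = $10,884. Book value $43,110.
Year 5: $81,630 × 5/45 = $9,070. Book value $34,040.
Year 6: $81,630 × 4/45 = $7,256. Book value $26,784.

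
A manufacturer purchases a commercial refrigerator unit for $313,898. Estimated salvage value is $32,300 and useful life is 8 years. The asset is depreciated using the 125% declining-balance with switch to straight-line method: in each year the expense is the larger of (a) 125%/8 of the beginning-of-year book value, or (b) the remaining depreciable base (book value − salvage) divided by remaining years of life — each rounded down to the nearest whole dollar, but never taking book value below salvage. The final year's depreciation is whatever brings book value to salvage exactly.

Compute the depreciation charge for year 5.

$31,250

Depreciable base = $313,898 − $32,300 = $281,598.
Year 1: DB = ⌊$313,898 × 125%/8⌋ = $49,046; SL = ⌊$281,598/8⌋ = $35,199 → take DB $49,046. Book value $264,852.
Year 2: DB = ⌊$264,852 × 125%/8⌋ = $41,383; SL = ⌊$232,552/7⌋ = $33,221 → take DB $41,383. Book value $223,469.
Year 3: DB = ⌊$223,469 × 125%/8⌋ = $34,917; SL = ⌊$191,169/6⌋ = $31,861 → take DB $34,917. Book value $188,552.
Year 4: DB = ⌊$188,552 × 125%/8⌋ = $29,461; SL = ⌊$156,252/5⌋ = $31,250 → take SL $31,250. Book value $157,302.
Year 5: DB = ⌊$157,302 × 125%/8⌋ = $24,578; SL = ⌊$125,002/4⌋ = $31,250 → take SL $31,250. Book value $126,052.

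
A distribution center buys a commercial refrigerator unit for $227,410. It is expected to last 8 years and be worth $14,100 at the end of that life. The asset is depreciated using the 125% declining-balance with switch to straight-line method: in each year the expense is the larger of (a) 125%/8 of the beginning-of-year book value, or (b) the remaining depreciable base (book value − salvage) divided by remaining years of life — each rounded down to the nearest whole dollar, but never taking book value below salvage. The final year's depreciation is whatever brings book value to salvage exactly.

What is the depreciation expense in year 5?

$24,500

Depreciable base = $227,410 − $14,100 = $213,310.
Year 1: DB = ⌊$227,410 × 125%/8⌋ = $35,532; SL = ⌊$213,310/8⌋ = $26,663 → take DB $35,532. Book value $191,878.
Year 2: DB = ⌊$191,878 × 125%/8⌋ = $29,980; SL = ⌊$177,778/7⌋ = $25,396 → take DB $29,980. Book value $161,898.
Year 3: DB = ⌊$161,898 × 125%/8⌋ = $25,296; SL = ⌊$147,798/6⌋ = $24,633 → take DB $25,296. Book value $136,602.
Year 4: DB = ⌊$136,602 × 125%/8⌋ = $21,344; SL = ⌊$122,502/5⌋ = $24,500 → take SL $24,500. Book value $112,102.
Year 5: DB = ⌊$112,102 × 125%/8⌋ = $17,515; SL = ⌊$98,002/4⌋ = $24,500 → take SL $24,500. Book value $87,602.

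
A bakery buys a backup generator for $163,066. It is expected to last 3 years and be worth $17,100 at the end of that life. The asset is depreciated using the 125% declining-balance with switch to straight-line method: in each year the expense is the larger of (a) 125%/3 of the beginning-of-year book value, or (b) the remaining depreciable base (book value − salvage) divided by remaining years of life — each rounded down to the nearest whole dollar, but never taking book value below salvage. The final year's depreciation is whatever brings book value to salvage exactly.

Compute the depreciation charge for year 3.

Depreciable base = $163,066 − $17,100 = $145,966.
Year 1: DB = ⌊$163,066 × 125%/3⌋ = $67,944; SL = ⌊$145,966/3⌋ = $48,655 → take DB $67,944. Book value $95,122.
Year 2: DB = ⌊$95,122 × 125%/3⌋ = $39,634; SL = ⌊$78,022/2⌋ = $39,011 → take DB $39,634. Book value $55,488.
Year 3 (final): $55,488 − $17,100 = $38,388. Book value $17,100.

$38,388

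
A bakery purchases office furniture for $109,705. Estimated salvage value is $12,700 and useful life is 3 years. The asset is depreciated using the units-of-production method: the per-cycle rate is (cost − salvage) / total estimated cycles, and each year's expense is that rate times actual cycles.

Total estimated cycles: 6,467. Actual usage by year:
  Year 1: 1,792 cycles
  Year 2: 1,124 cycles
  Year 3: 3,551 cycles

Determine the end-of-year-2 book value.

$65,965

Depreciable base = $109,705 − $12,700 = $97,005.
Rate = $97,005 / 6,467 cycles = $15 per cycle.
Year 1: 1,792 × $15 = $26,880. Book value $82,825.
Year 2: 1,124 × $15 = $16,860. Book value $65,965.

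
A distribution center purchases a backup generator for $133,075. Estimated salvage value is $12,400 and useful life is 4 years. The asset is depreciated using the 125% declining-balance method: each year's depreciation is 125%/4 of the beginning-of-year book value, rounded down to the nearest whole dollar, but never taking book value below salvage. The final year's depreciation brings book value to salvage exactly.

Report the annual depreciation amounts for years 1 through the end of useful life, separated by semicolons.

$41,585; $28,590; $19,656; $30,844

Depreciable base = $133,075 − $12,400 = $120,675.
Year 1: ⌊$133,075 × 125%/4⌋ = $41,585. Book value $91,490.
Year 2: ⌊$91,490 × 125%/4⌋ = $28,590. Book value $62,900.
Year 3: ⌊$62,900 × 125%/4⌋ = $19,656. Book value $43,244.
Year 4 (final): $43,244 − $12,400 = $30,844. Book value $12,400.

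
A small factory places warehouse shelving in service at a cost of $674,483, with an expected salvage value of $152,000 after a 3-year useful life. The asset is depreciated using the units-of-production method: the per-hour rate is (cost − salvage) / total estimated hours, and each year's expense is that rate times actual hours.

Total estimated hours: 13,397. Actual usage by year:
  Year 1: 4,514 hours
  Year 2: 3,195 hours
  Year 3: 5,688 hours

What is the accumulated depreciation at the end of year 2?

$300,651

Depreciable base = $674,483 − $152,000 = $522,483.
Rate = $522,483 / 13,397 hours = $39 per hour.
Year 1: 4,514 × $39 = $176,046. Book value $498,437.
Year 2: 3,195 × $39 = $124,605. Book value $373,832.
Accumulated through year 2 = $674,483 − $373,832 = $300,651.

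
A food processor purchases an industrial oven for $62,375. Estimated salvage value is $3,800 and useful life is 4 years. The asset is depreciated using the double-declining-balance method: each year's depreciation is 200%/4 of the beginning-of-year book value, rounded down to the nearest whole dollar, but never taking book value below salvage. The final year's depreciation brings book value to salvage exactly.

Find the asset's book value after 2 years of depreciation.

$15,594

Depreciable base = $62,375 − $3,800 = $58,575.
Year 1: ⌊$62,375 × 200%/4⌋ = $31,187. Book value $31,188.
Year 2: ⌊$31,188 × 200%/4⌋ = $15,594. Book value $15,594.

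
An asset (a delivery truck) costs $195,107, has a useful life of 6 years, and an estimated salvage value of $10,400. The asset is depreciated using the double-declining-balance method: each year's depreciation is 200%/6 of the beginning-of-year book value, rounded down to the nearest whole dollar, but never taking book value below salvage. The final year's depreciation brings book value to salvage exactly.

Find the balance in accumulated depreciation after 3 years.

$137,297

Depreciable base = $195,107 − $10,400 = $184,707.
Year 1: ⌊$195,107 × 200%/6⌋ = $65,035. Book value $130,072.
Year 2: ⌊$130,072 × 200%/6⌋ = $43,357. Book value $86,715.
Year 3: ⌊$86,715 × 200%/6⌋ = $28,905. Book value $57,810.
Accumulated through year 3 = $195,107 − $57,810 = $137,297.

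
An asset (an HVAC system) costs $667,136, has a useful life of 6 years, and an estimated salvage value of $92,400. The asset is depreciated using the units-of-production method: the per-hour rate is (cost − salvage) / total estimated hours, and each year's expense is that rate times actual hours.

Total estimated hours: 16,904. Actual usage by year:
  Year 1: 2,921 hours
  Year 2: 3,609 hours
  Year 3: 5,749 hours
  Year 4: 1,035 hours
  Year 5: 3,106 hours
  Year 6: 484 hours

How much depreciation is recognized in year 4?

$35,190

Depreciable base = $667,136 − $92,400 = $574,736.
Rate = $574,736 / 16,904 hours = $34 per hour.
Year 1: 2,921 × $34 = $99,314. Book value $567,822.
Year 2: 3,609 × $34 = $122,706. Book value $445,116.
Year 3: 5,749 × $34 = $195,466. Book value $249,650.
Year 4: 1,035 × $34 = $35,190. Book value $214,460.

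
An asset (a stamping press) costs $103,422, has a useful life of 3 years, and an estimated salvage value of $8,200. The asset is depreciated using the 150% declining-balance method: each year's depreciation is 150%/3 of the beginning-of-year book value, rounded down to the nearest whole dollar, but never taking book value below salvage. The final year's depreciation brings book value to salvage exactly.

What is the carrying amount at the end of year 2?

$25,856

Depreciable base = $103,422 − $8,200 = $95,222.
Year 1: ⌊$103,422 × 150%/3⌋ = $51,711. Book value $51,711.
Year 2: ⌊$51,711 × 150%/3⌋ = $25,855. Book value $25,856.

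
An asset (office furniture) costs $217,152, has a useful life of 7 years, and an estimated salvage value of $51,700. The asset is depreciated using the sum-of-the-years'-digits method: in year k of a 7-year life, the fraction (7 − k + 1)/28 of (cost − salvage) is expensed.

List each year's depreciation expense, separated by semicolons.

Depreciable base = $217,152 − $51,700 = $165,452.
Sum of the years' digits = 7+6+5+4+3+2+1 = 28.
Year 1: $165,452 × 7/28 = $41,363. Book value $175,789.
Year 2: $165,452 × 6/28 = $35,454. Book value $140,335.
Year 3: $165,452 × 5/28 = $29,545. Book value $110,790.
Year 4: $165,452 × 4/28 = $23,636. Book value $87,154.
Year 5: $165,452 × 3/28 = $17,727. Book value $69,427.
Year 6: $165,452 × 2/28 = $11,818. Book value $57,609.
Year 7: $165,452 × 1/28 = $5,909. Book value $51,700.

$41,363; $35,454; $29,545; $23,636; $17,727; $11,818; $5,909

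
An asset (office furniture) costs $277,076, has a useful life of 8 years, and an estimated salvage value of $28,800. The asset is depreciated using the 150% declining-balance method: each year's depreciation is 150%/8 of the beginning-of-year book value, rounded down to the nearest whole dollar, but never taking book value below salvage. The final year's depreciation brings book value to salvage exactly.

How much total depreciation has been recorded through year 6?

Depreciable base = $277,076 − $28,800 = $248,276.
Year 1: ⌊$277,076 × 150%/8⌋ = $51,951. Book value $225,125.
Year 2: ⌊$225,125 × 150%/8⌋ = $42,210. Book value $182,915.
Year 3: ⌊$182,915 × 150%/8⌋ = $34,296. Book value $148,619.
Year 4: ⌊$148,619 × 150%/8⌋ = $27,866. Book value $120,753.
Year 5: ⌊$120,753 × 150%/8⌋ = $22,641. Book value $98,112.
Year 6: ⌊$98,112 × 150%/8⌋ = $18,396. Book value $79,716.
Accumulated through year 6 = $277,076 − $79,716 = $197,360.

$197,360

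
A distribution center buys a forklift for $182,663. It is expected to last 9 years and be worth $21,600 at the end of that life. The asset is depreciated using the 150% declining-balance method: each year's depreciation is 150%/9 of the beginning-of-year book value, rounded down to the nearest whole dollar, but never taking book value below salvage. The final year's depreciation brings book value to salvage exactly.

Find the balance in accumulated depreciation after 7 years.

$131,683

Depreciable base = $182,663 − $21,600 = $161,063.
Year 1: ⌊$182,663 × 150%/9⌋ = $30,443. Book value $152,220.
Year 2: ⌊$152,220 × 150%/9⌋ = $25,370. Book value $126,850.
Year 3: ⌊$126,850 × 150%/9⌋ = $21,141. Book value $105,709.
Year 4: ⌊$105,709 × 150%/9⌋ = $17,618. Book value $88,091.
Year 5: ⌊$88,091 × 150%/9⌋ = $14,681. Book value $73,410.
Year 6: ⌊$73,410 × 150%/9⌋ = $12,235. Book value $61,175.
Year 7: ⌊$61,175 × 150%/9⌋ = $10,195. Book value $50,980.
Accumulated through year 7 = $182,663 − $50,980 = $131,683.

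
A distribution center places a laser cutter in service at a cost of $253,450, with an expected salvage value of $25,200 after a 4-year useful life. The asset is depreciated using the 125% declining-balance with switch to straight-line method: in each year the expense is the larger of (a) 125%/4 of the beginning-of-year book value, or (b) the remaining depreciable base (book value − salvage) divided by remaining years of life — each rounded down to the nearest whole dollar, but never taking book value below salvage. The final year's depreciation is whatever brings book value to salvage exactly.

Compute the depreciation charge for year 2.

$54,452

Depreciable base = $253,450 − $25,200 = $228,250.
Year 1: DB = ⌊$253,450 × 125%/4⌋ = $79,203; SL = ⌊$228,250/4⌋ = $57,062 → take DB $79,203. Book value $174,247.
Year 2: DB = ⌊$174,247 × 125%/4⌋ = $54,452; SL = ⌊$149,047/3⌋ = $49,682 → take DB $54,452. Book value $119,795.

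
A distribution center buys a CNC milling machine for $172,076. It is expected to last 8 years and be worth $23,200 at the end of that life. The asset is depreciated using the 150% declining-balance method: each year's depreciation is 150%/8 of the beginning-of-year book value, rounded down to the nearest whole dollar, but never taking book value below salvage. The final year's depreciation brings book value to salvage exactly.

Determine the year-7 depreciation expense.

$9,282

Depreciable base = $172,076 − $23,200 = $148,876.
Year 1: ⌊$172,076 × 150%/8⌋ = $32,264. Book value $139,812.
Year 2: ⌊$139,812 × 150%/8⌋ = $26,214. Book value $113,598.
Year 3: ⌊$113,598 × 150%/8⌋ = $21,299. Book value $92,299.
Year 4: ⌊$92,299 × 150%/8⌋ = $17,306. Book value $74,993.
Year 5: ⌊$74,993 × 150%/8⌋ = $14,061. Book value $60,932.
Year 6: ⌊$60,932 × 150%/8⌋ = $11,424. Book value $49,508.
Year 7: ⌊$49,508 × 150%/8⌋ = $9,282. Book value $40,226.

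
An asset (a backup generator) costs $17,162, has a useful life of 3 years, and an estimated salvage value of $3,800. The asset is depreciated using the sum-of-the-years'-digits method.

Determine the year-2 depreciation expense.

Depreciable base = $17,162 − $3,800 = $13,362.
Sum of the years' digits = 3+2+1 = 6.
Year 1: $13,362 × 3/6 = $6,681. Book value $10,481.
Year 2: $13,362 × 2/6 = $4,454. Book value $6,027.

$4,454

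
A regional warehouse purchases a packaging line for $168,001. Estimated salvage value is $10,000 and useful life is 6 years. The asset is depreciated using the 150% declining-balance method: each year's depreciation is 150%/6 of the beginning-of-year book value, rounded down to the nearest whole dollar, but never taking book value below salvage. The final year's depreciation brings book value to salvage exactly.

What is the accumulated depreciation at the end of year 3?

$97,125

Depreciable base = $168,001 − $10,000 = $158,001.
Year 1: ⌊$168,001 × 150%/6⌋ = $42,000. Book value $126,001.
Year 2: ⌊$126,001 × 150%/6⌋ = $31,500. Book value $94,501.
Year 3: ⌊$94,501 × 150%/6⌋ = $23,625. Book value $70,876.
Accumulated through year 3 = $168,001 − $70,876 = $97,125.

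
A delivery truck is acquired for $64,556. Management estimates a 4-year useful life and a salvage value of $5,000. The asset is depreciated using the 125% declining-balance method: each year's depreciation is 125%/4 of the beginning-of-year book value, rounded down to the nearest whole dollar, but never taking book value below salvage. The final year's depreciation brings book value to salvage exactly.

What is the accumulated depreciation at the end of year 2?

$34,042

Depreciable base = $64,556 − $5,000 = $59,556.
Year 1: ⌊$64,556 × 125%/4⌋ = $20,173. Book value $44,383.
Year 2: ⌊$44,383 × 125%/4⌋ = $13,869. Book value $30,514.
Accumulated through year 2 = $64,556 − $30,514 = $34,042.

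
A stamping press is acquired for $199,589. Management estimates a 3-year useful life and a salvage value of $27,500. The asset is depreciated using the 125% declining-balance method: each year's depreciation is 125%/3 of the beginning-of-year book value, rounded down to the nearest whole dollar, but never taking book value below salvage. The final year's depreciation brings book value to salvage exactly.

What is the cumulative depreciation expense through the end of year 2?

Depreciable base = $199,589 − $27,500 = $172,089.
Year 1: ⌊$199,589 × 125%/3⌋ = $83,162. Book value $116,427.
Year 2: ⌊$116,427 × 125%/3⌋ = $48,511. Book value $67,916.
Accumulated through year 2 = $199,589 − $67,916 = $131,673.

$131,673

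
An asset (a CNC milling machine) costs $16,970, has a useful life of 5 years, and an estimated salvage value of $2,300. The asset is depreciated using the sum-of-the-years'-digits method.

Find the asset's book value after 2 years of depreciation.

Depreciable base = $16,970 − $2,300 = $14,670.
Sum of the years' digits = 5+4+3+2+1 = 15.
Year 1: $14,670 × 5/15 = $4,890. Book value $12,080.
Year 2: $14,670 × 4/15 = $3,912. Book value $8,168.

$8,168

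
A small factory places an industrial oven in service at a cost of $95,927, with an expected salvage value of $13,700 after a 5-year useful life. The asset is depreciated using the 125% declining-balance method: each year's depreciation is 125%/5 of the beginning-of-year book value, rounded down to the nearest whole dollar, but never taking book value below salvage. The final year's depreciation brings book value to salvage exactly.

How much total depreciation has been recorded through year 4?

Depreciable base = $95,927 − $13,700 = $82,227.
Year 1: ⌊$95,927 × 125%/5⌋ = $23,981. Book value $71,946.
Year 2: ⌊$71,946 × 125%/5⌋ = $17,986. Book value $53,960.
Year 3: ⌊$53,960 × 125%/5⌋ = $13,490. Book value $40,470.
Year 4: ⌊$40,470 × 125%/5⌋ = $10,117. Book value $30,353.
Accumulated through year 4 = $95,927 − $30,353 = $65,574.

$65,574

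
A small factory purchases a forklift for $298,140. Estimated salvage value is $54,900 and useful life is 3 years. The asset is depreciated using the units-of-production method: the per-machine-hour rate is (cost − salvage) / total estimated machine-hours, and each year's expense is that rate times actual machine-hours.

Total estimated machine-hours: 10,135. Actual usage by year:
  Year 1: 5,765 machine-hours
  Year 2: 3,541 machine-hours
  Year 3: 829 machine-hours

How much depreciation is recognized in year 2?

$84,984

Depreciable base = $298,140 − $54,900 = $243,240.
Rate = $243,240 / 10,135 machine-hours = $24 per machine-hour.
Year 1: 5,765 × $24 = $138,360. Book value $159,780.
Year 2: 3,541 × $24 = $84,984. Book value $74,796.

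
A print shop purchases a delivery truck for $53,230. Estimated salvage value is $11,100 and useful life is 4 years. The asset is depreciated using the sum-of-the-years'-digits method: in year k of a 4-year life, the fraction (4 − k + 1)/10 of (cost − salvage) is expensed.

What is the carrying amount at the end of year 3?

Depreciable base = $53,230 − $11,100 = $42,130.
Sum of the years' digits = 4+3+2+1 = 10.
Year 1: $42,130 × 4/10 = $16,852. Book value $36,378.
Year 2: $42,130 × 3/10 = $12,639. Book value $23,739.
Year 3: $42,130 × 2/10 = $8,426. Book value $15,313.

$15,313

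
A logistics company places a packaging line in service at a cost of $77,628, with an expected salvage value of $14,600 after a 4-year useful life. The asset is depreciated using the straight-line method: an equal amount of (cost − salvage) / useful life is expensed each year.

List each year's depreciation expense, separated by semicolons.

Depreciable base = $77,628 − $14,600 = $63,028.
Annual expense = $63,028 / 4 = $15,757.
End of year 1: book value $61,871.
End of year 2: book value $46,114.
End of year 3: book value $30,357.
End of year 4: book value $14,600.

$15,757; $15,757; $15,757; $15,757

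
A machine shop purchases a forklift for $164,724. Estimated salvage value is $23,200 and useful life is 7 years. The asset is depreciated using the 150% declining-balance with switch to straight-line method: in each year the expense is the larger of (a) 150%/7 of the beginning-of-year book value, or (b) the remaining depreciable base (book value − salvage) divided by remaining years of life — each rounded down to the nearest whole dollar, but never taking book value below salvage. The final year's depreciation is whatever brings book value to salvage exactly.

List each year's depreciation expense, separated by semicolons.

$35,298; $27,734; $21,791; $17,121; $13,452; $13,064; $13,064

Depreciable base = $164,724 − $23,200 = $141,524.
Year 1: DB = ⌊$164,724 × 150%/7⌋ = $35,298; SL = ⌊$141,524/7⌋ = $20,217 → take DB $35,298. Book value $129,426.
Year 2: DB = ⌊$129,426 × 150%/7⌋ = $27,734; SL = ⌊$106,226/6⌋ = $17,704 → take DB $27,734. Book value $101,692.
Year 3: DB = ⌊$101,692 × 150%/7⌋ = $21,791; SL = ⌊$78,492/5⌋ = $15,698 → take DB $21,791. Book value $79,901.
Year 4: DB = ⌊$79,901 × 150%/7⌋ = $17,121; SL = ⌊$56,701/4⌋ = $14,175 → take DB $17,121. Book value $62,780.
Year 5: DB = ⌊$62,780 × 150%/7⌋ = $13,452; SL = ⌊$39,580/3⌋ = $13,193 → take DB $13,452. Book value $49,328.
Year 6: DB = ⌊$49,328 × 150%/7⌋ = $10,570; SL = ⌊$26,128/2⌋ = $13,064 → take SL $13,064. Book value $36,264.
Year 7 (final): $36,264 − $23,200 = $13,064. Book value $23,200.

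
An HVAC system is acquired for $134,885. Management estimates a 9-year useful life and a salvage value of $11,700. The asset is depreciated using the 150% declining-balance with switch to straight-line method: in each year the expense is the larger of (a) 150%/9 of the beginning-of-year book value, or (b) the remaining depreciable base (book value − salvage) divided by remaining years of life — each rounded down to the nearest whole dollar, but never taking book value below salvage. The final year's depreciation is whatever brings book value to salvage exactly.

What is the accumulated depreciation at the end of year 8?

$112,557

Depreciable base = $134,885 − $11,700 = $123,185.
Year 1: DB = ⌊$134,885 × 150%/9⌋ = $22,480; SL = ⌊$123,185/9⌋ = $13,687 → take DB $22,480. Book value $112,405.
Year 2: DB = ⌊$112,405 × 150%/9⌋ = $18,734; SL = ⌊$100,705/8⌋ = $12,588 → take DB $18,734. Book value $93,671.
Year 3: DB = ⌊$93,671 × 150%/9⌋ = $15,611; SL = ⌊$81,971/7⌋ = $11,710 → take DB $15,611. Book value $78,060.
Year 4: DB = ⌊$78,060 × 150%/9⌋ = $13,010; SL = ⌊$66,360/6⌋ = $11,060 → take DB $13,010. Book value $65,050.
Year 5: DB = ⌊$65,050 × 150%/9⌋ = $10,841; SL = ⌊$53,350/5⌋ = $10,670 → take DB $10,841. Book value $54,209.
Year 6: DB = ⌊$54,209 × 150%/9⌋ = $9,034; SL = ⌊$42,509/4⌋ = $10,627 → take SL $10,627. Book value $43,582.
Year 7: DB = ⌊$43,582 × 150%/9⌋ = $7,263; SL = ⌊$31,882/3⌋ = $10,627 → take SL $10,627. Book value $32,955.
Year 8: DB = ⌊$32,955 × 150%/9⌋ = $5,492; SL = ⌊$21,255/2⌋ = $10,627 → take SL $10,627. Book value $22,328.
Accumulated through year 8 = $134,885 − $22,328 = $112,557.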